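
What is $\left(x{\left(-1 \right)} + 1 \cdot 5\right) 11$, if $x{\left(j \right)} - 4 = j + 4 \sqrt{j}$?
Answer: $88 + 44 i \approx 88.0 + 44.0 i$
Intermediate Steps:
$x{\left(j \right)} = 4 + j + 4 \sqrt{j}$ ($x{\left(j \right)} = 4 + \left(j + 4 \sqrt{j}\right) = 4 + j + 4 \sqrt{j}$)
$\left(x{\left(-1 \right)} + 1 \cdot 5\right) 11 = \left(\left(4 - 1 + 4 \sqrt{-1}\right) + 1 \cdot 5\right) 11 = \left(\left(4 - 1 + 4 i\right) + 5\right) 11 = \left(\left(3 + 4 i\right) + 5\right) 11 = \left(8 + 4 i\right) 11 = 88 + 44 i$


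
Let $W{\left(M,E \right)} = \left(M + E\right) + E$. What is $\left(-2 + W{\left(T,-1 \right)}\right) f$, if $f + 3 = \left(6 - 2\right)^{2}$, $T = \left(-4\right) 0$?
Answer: $-52$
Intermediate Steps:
$T = 0$
$W{\left(M,E \right)} = M + 2 E$ ($W{\left(M,E \right)} = \left(E + M\right) + E = M + 2 E$)
$f = 13$ ($f = -3 + \left(6 - 2\right)^{2} = -3 + 4^{2} = -3 + 16 = 13$)
$\left(-2 + W{\left(T,-1 \right)}\right) f = \left(-2 + \left(0 + 2 \left(-1\right)\right)\right) 13 = \left(-2 + \left(0 - 2\right)\right) 13 = \left(-2 - 2\right) 13 = \left(-4\right) 13 = -52$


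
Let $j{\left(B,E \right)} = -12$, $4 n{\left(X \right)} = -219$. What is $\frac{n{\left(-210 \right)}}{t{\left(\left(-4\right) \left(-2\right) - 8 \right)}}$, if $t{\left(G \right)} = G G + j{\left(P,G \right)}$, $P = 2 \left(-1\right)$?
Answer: $\frac{73}{16} \approx 4.5625$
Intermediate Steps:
$n{\left(X \right)} = - \frac{219}{4}$ ($n{\left(X \right)} = \frac{1}{4} \left(-219\right) = - \frac{219}{4}$)
$P = -2$
$t{\left(G \right)} = -12 + G^{2}$ ($t{\left(G \right)} = G G - 12 = G^{2} - 12 = -12 + G^{2}$)
$\frac{n{\left(-210 \right)}}{t{\left(\left(-4\right) \left(-2\right) - 8 \right)}} = - \frac{219}{4 \left(-12 + \left(\left(-4\right) \left(-2\right) - 8\right)^{2}\right)} = - \frac{219}{4 \left(-12 + \left(8 - 8\right)^{2}\right)} = - \frac{219}{4 \left(-12 + 0^{2}\right)} = - \frac{219}{4 \left(-12 + 0\right)} = - \frac{219}{4 \left(-12\right)} = \left(- \frac{219}{4}\right) \left(- \frac{1}{12}\right) = \frac{73}{16}$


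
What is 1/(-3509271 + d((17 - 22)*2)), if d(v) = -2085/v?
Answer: -2/7018125 ≈ -2.8498e-7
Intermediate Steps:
1/(-3509271 + d((17 - 22)*2)) = 1/(-3509271 - 2085*1/(2*(17 - 22))) = 1/(-3509271 - 2085/((-5*2))) = 1/(-3509271 - 2085/(-10)) = 1/(-3509271 - 2085*(-⅒)) = 1/(-3509271 + 417/2) = 1/(-7018125/2) = -2/7018125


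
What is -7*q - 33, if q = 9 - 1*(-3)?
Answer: -117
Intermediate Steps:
q = 12 (q = 9 + 3 = 12)
-7*q - 33 = -7*12 - 33 = -84 - 33 = -117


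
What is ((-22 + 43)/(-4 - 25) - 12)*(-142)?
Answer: 52398/29 ≈ 1806.8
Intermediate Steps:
((-22 + 43)/(-4 - 25) - 12)*(-142) = (21/(-29) - 12)*(-142) = (21*(-1/29) - 12)*(-142) = (-21/29 - 12)*(-142) = -369/29*(-142) = 52398/29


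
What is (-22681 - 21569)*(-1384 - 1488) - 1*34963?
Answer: 127051037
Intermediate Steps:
(-22681 - 21569)*(-1384 - 1488) - 1*34963 = -44250*(-2872) - 34963 = 127086000 - 34963 = 127051037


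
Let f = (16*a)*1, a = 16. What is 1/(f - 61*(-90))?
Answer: 1/5746 ≈ 0.00017403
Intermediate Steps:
f = 256 (f = (16*16)*1 = 256*1 = 256)
1/(f - 61*(-90)) = 1/(256 - 61*(-90)) = 1/(256 + 5490) = 1/5746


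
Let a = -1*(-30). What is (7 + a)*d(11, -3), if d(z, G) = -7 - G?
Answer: -148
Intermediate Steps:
a = 30
(7 + a)*d(11, -3) = (7 + 30)*(-7 - 1*(-3)) = 37*(-7 + 3) = 37*(-4) = -148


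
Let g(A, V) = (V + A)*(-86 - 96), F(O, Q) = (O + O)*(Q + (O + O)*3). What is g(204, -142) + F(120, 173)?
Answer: 203036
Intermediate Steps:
F(O, Q) = 2*O*(Q + 6*O) (F(O, Q) = (2*O)*(Q + (2*O)*3) = (2*O)*(Q + 6*O) = 2*O*(Q + 6*O))
g(A, V) = -182*A - 182*V (g(A, V) = (A + V)*(-182) = -182*A - 182*V)
g(204, -142) + F(120, 173) = (-182*204 - 182*(-142)) + 2*120*(173 + 6*120) = (-37128 + 25844) + 2*120*(173 + 720) = -11284 + 2*120*893 = -11284 + 214320 = 203036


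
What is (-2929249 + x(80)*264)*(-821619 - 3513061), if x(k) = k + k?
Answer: 12514260172120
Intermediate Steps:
x(k) = 2*k
(-2929249 + x(80)*264)*(-821619 - 3513061) = (-2929249 + (2*80)*264)*(-821619 - 3513061) = (-2929249 + 160*264)*(-4334680) = (-2929249 + 42240)*(-4334680) = -2887009*(-4334680) = 12514260172120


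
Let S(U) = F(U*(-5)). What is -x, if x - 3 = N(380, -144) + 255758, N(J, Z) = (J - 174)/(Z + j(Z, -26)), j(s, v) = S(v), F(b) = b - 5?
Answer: -4859253/19 ≈ -2.5575e+5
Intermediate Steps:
F(b) = -5 + b
S(U) = -5 - 5*U (S(U) = -5 + U*(-5) = -5 - 5*U)
j(s, v) = -5 - 5*v
N(J, Z) = (-174 + J)/(125 + Z) (N(J, Z) = (J - 174)/(Z + (-5 - 5*(-26))) = (-174 + J)/(Z + (-5 + 130)) = (-174 + J)/(Z + 125) = (-174 + J)/(125 + Z))
x = 4859253/19 (x = 3 + ((-174 + 380)/(125 - 144) + 255758) = 3 + (206/(-19) + 255758) = 3 + (-1/19*206 + 255758) = 3 + (-206/19 + 255758) = 3 + 4859196/19 = 4859253/19 ≈ 2.5575e+5)
-x = -1*4859253/19 = -4859253/19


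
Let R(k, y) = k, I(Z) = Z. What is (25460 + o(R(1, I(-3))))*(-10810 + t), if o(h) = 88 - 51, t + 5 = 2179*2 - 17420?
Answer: -608791869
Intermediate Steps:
t = -13067 (t = -5 + (2179*2 - 17420) = -5 + (4358 - 17420) = -5 - 13062 = -13067)
o(h) = 37
(25460 + o(R(1, I(-3))))*(-10810 + t) = (25460 + 37)*(-10810 - 13067) = 25497*(-23877) = -608791869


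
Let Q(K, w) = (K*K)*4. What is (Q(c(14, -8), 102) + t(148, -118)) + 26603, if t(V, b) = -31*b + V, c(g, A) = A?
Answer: 30665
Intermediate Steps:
Q(K, w) = 4*K² (Q(K, w) = K²*4 = 4*K²)
t(V, b) = V - 31*b
(Q(c(14, -8), 102) + t(148, -118)) + 26603 = (4*(-8)² + (148 - 31*(-118))) + 26603 = (4*64 + (148 + 3658)) + 26603 = (256 + 3806) + 26603 = 4062 + 26603 = 30665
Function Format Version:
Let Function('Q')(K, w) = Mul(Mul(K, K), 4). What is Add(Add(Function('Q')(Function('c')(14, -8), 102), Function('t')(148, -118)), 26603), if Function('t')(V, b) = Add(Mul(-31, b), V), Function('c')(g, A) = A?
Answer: 30665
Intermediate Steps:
Function('Q')(K, w) = Mul(4, Pow(K, 2)) (Function('Q')(K, w) = Mul(Pow(K, 2), 4) = Mul(4, Pow(K, 2)))
Function('t')(V, b) = Add(V, Mul(-31, b))
Add(Add(Function('Q')(Function('c')(14, -8), 102), Function('t')(148, -118)), 26603) = Add(Add(Mul(4, Pow(-8, 2)), Add(148, Mul(-31, -118))), 26603) = Add(Add(Mul(4, 64), Add(148, 3658)), 26603) = Add(Add(256, 3806), 26603) = Add(4062, 26603) = 30665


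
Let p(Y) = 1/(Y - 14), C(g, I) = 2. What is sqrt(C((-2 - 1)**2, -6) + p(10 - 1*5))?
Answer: sqrt(17)/3 ≈ 1.3744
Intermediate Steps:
p(Y) = 1/(-14 + Y)
sqrt(C((-2 - 1)**2, -6) + p(10 - 1*5)) = sqrt(2 + 1/(-14 + (10 - 1*5))) = sqrt(2 + 1/(-14 + (10 - 5))) = sqrt(2 + 1/(-14 + 5)) = sqrt(2 + 1/(-9)) = sqrt(2 - 1/9) = sqrt(17/9) = sqrt(17)/3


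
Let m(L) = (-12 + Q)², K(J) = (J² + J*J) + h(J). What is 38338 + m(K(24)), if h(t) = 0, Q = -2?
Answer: 38534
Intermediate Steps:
K(J) = 2*J² (K(J) = (J² + J*J) + 0 = (J² + J²) + 0 = 2*J² + 0 = 2*J²)
m(L) = 196 (m(L) = (-12 - 2)² = (-14)² = 196)
38338 + m(K(24)) = 38338 + 196 = 38534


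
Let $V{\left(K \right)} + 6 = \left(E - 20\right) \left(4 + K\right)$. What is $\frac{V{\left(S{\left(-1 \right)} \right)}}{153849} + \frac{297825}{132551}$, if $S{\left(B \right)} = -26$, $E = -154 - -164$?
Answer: $\frac{45848444339}{20392838799} \approx 2.2483$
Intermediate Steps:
$E = 10$ ($E = -154 + 164 = 10$)
$V{\left(K \right)} = -46 - 10 K$ ($V{\left(K \right)} = -6 + \left(10 - 20\right) \left(4 + K\right) = -6 - 10 \left(4 + K\right) = -6 - \left(40 + 10 K\right) = -46 - 10 K$)
$\frac{V{\left(S{\left(-1 \right)} \right)}}{153849} + \frac{297825}{132551} = \frac{-46 - -260}{153849} + \frac{297825}{132551} = \left(-46 + 260\right) \frac{1}{153849} + 297825 \cdot \frac{1}{132551} = 214 \cdot \frac{1}{153849} + \frac{297825}{132551} = \frac{214}{153849} + \frac{297825}{132551} = \frac{45848444339}{20392838799}$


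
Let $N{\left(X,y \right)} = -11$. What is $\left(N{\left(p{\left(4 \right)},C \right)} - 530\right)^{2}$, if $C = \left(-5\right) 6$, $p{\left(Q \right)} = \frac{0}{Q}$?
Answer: $292681$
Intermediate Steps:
$p{\left(Q \right)} = 0$
$C = -30$
$\left(N{\left(p{\left(4 \right)},C \right)} - 530\right)^{2} = \left(-11 - 530\right)^{2} = \left(-541\right)^{2} = 292681$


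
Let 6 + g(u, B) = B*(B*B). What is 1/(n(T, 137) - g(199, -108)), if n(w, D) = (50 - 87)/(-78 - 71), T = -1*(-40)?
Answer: 149/187698019 ≈ 7.9383e-7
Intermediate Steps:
g(u, B) = -6 + B**3 (g(u, B) = -6 + B*(B*B) = -6 + B*B**2 = -6 + B**3)
T = 40
n(w, D) = 37/149 (n(w, D) = -37/(-149) = -37*(-1/149) = 37/149)
1/(n(T, 137) - g(199, -108)) = 1/(37/149 - (-6 + (-108)**3)) = 1/(37/149 - (-6 - 1259712)) = 1/(37/149 - 1*(-1259718)) = 1/(37/149 + 1259718) = 1/(187698019/149) = 149/187698019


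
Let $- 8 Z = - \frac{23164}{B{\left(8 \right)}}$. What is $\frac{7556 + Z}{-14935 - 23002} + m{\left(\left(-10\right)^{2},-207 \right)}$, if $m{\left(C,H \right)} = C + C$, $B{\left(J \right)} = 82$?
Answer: $\frac{1243088625}{6221668} \approx 199.8$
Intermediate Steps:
$m{\left(C,H \right)} = 2 C$
$Z = \frac{5791}{164}$ ($Z = - \frac{\left(-23164\right) \frac{1}{82}}{8} = \left(- \frac{1}{8}\right) \left(- \frac{11582}{41}\right) = \frac{5791}{164} \approx 35.311$)
$\frac{7556 + Z}{-14935 - 23002} + m{\left(\left(-10\right)^{2},-207 \right)} = \frac{7556 + \frac{5791}{164}}{-14935 - 23002} + 2 \left(-10\right)^{2} = \frac{1244975}{164 \left(-37937\right)} + 2 \cdot 100 = \frac{1244975}{164} \left(- \frac{1}{37937}\right) + 200 = - \frac{1244975}{6221668} + 200 = \frac{1243088625}{6221668}$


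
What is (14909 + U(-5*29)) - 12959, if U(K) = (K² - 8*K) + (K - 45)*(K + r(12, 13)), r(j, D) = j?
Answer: 49405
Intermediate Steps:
U(K) = K² - 8*K + (-45 + K)*(12 + K) (U(K) = (K² - 8*K) + (K - 45)*(K + 12) = (K² - 8*K) + (-45 + K)*(12 + K) = K² - 8*K + (-45 + K)*(12 + K))
(14909 + U(-5*29)) - 12959 = (14909 + (-540 - (-205)*29 + 2*(-5*29)²)) - 12959 = (14909 + (-540 - 41*(-145) + 2*(-145)²)) - 12959 = (14909 + (-540 + 5945 + 2*21025)) - 12959 = (14909 + (-540 + 5945 + 42050)) - 12959 = (14909 + 47455) - 12959 = 62364 - 12959 = 49405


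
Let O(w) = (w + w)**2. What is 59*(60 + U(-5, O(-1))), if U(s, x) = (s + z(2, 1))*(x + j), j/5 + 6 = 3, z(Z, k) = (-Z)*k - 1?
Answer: 8732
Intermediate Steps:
z(Z, k) = -1 - Z*k (z(Z, k) = -Z*k - 1 = -1 - Z*k)
j = -15 (j = -30 + 5*3 = -30 + 15 = -15)
O(w) = 4*w**2 (O(w) = (2*w)**2 = 4*w**2)
U(s, x) = (-15 + x)*(-3 + s) (U(s, x) = (s + (-1 - 1*2*1))*(x - 15) = (s + (-1 - 2))*(-15 + x) = (s - 3)*(-15 + x) = (-3 + s)*(-15 + x) = (-15 + x)*(-3 + s))
59*(60 + U(-5, O(-1))) = 59*(60 + (45 - 15*(-5) - 12*(-1)**2 - 20*(-1)**2)) = 59*(60 + (45 + 75 - 12 - 20)) = 59*(60 + 88) = 59*148 = 8732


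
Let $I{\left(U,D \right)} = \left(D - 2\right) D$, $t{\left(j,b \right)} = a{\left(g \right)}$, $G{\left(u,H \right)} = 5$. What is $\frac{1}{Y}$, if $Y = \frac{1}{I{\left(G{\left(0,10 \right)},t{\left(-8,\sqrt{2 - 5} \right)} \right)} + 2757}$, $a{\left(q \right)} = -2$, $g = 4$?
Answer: $2765$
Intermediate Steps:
$t{\left(j,b \right)} = -2$
$I{\left(U,D \right)} = D \left(-2 + D\right)$ ($I{\left(U,D \right)} = \left(-2 + D\right) D = D \left(-2 + D\right)$)
$Y = \frac{1}{2765}$ ($Y = \frac{1}{- 2 \left(-2 - 2\right) + 2757} = \frac{1}{\left(-2\right) \left(-4\right) + 2757} = \frac{1}{8 + 2757} = \frac{1}{2765} \approx 0.00036166$)
$\frac{1}{Y} = \frac{1}{\frac{1}{2765}} = 2765$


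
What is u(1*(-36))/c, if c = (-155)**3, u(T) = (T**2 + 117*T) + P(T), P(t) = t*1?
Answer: 2952/3723875 ≈ 0.00079272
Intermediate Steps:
P(t) = t
u(T) = T**2 + 118*T (u(T) = (T**2 + 117*T) + T = T**2 + 118*T)
c = -3723875
u(1*(-36))/c = ((1*(-36))*(118 + 1*(-36)))/(-3723875) = -36*(118 - 36)*(-1/3723875) = -36*82*(-1/3723875) = -2952*(-1/3723875) = 2952/3723875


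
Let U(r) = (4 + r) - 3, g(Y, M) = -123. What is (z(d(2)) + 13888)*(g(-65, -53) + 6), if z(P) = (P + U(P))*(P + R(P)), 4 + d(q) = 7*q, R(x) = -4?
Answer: -1639638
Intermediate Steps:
U(r) = 1 + r
d(q) = -4 + 7*q
z(P) = (1 + 2*P)*(-4 + P) (z(P) = (P + (1 + P))*(P - 4) = (1 + 2*P)*(-4 + P))
(z(d(2)) + 13888)*(g(-65, -53) + 6) = ((-4 - 7*(-4 + 7*2) + 2*(-4 + 7*2)**2) + 13888)*(-123 + 6) = ((-4 - 7*(-4 + 14) + 2*(-4 + 14)**2) + 13888)*(-117) = ((-4 - 7*10 + 2*10**2) + 13888)*(-117) = ((-4 - 70 + 2*100) + 13888)*(-117) = ((-4 - 70 + 200) + 13888)*(-117) = (126 + 13888)*(-117) = 14014*(-117) = -1639638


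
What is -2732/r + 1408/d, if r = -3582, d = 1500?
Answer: 380894/223875 ≈ 1.7014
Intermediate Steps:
-2732/r + 1408/d = -2732/(-3582) + 1408/1500 = -2732*(-1/3582) + 1408*(1/1500) = 1366/1791 + 352/375 = 380894/223875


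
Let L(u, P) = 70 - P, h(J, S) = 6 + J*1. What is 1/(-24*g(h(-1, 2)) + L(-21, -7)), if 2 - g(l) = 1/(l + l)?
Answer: 5/157 ≈ 0.031847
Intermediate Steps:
h(J, S) = 6 + J
g(l) = 2 - 1/(2*l) (g(l) = 2 - 1/(l + l) = 2 - 1/(2*l))
1/(-24*g(h(-1, 2)) + L(-21, -7)) = 1/(-24*(2 - 1/(2*(6 - 1))) + (70 - 1*(-7))) = 1/(-24*(2 - ½/5) + (70 + 7)) = 1/(-24*(2 - ½*⅕) + 77) = 1/(-24*(2 - ⅒) + 77) = 1/(-24*19/10 + 77) = 1/(-228/5 + 77) = 1/(157/5) = 5/157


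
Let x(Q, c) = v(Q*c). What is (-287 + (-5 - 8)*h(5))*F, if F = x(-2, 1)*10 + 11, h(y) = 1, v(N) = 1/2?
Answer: -4800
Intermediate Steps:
v(N) = ½
x(Q, c) = ½
F = 16 (F = (½)*10 + 11 = 5 + 11 = 16)
(-287 + (-5 - 8)*h(5))*F = (-287 + (-5 - 8)*1)*16 = (-287 - 13*1)*16 = (-287 - 13)*16 = -300*16 = -4800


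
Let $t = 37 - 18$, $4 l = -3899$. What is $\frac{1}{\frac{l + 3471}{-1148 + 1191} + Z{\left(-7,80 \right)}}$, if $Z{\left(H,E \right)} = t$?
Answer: $\frac{172}{13253} \approx 0.012978$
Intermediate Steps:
$l = - \frac{3899}{4}$ ($l = \frac{1}{4} \left(-3899\right) = - \frac{3899}{4} \approx -974.75$)
$t = 19$ ($t = 37 - 18 = 19$)
$Z{\left(H,E \right)} = 19$
$\frac{1}{\frac{l + 3471}{-1148 + 1191} + Z{\left(-7,80 \right)}} = \frac{1}{\frac{- \frac{3899}{4} + 3471}{-1148 + 1191} + 19} = \frac{1}{\frac{9985}{4 \cdot 43} + 19} = \frac{1}{\frac{9985}{4} \cdot \frac{1}{43} + 19} = \frac{1}{\frac{9985}{172} + 19} = \frac{1}{\frac{13253}{172}} = \frac{172}{13253}$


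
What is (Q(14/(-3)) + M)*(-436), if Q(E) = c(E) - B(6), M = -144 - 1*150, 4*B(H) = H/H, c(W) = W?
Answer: 390983/3 ≈ 1.3033e+5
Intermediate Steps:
B(H) = 1/4 (B(H) = (H/H)/4 = (1/4)*1 = 1/4)
M = -294 (M = -144 - 150 = -294)
Q(E) = -1/4 + E (Q(E) = E - 1*1/4 = E - 1/4 = -1/4 + E)
(Q(14/(-3)) + M)*(-436) = ((-1/4 + 14/(-3)) - 294)*(-436) = ((-1/4 + 14*(-1/3)) - 294)*(-436) = ((-1/4 - 14/3) - 294)*(-436) = (-59/12 - 294)*(-436) = -3587/12*(-436) = 390983/3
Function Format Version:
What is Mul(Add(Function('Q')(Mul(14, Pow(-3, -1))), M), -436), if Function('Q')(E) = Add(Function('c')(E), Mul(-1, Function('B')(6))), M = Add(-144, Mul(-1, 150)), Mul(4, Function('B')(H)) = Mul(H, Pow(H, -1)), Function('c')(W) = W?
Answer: Rational(390983, 3) ≈ 1.3033e+5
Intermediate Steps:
Function('B')(H) = Rational(1, 4) (Function('B')(H) = Mul(Rational(1, 4), Mul(H, Pow(H, -1))) = Mul(Rational(1, 4), 1) = Rational(1, 4))
M = -294 (M = Add(-144, -150) = -294)
Function('Q')(E) = Add(Rational(-1, 4), E) (Function('Q')(E) = Add(E, Mul(-1, Rational(1, 4))) = Add(E, Rational(-1, 4)) = Add(Rational(-1, 4), E))
Mul(Add(Function('Q')(Mul(14, Pow(-3, -1))), M), -436) = Mul(Add(Add(Rational(-1, 4), Mul(14, Pow(-3, -1))), -294), -436) = Mul(Add(Add(Rational(-1, 4), Mul(14, Rational(-1, 3))), -294), -436) = Mul(Add(Add(Rational(-1, 4), Rational(-14, 3)), -294), -436) = Mul(Add(Rational(-59, 12), -294), -436) = Mul(Rational(-3587, 12), -436) = Rational(390983, 3)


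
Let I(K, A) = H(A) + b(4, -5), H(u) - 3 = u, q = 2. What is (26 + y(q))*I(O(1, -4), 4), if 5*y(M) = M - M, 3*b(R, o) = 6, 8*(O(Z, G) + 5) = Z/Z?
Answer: 234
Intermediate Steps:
O(Z, G) = -39/8 (O(Z, G) = -5 + (Z/Z)/8 = -5 + (⅛)*1 = -5 + ⅛ = -39/8)
b(R, o) = 2 (b(R, o) = (⅓)*6 = 2)
H(u) = 3 + u
y(M) = 0 (y(M) = (M - M)/5 = (⅕)*0 = 0)
I(K, A) = 5 + A (I(K, A) = (3 + A) + 2 = 5 + A)
(26 + y(q))*I(O(1, -4), 4) = (26 + 0)*(5 + 4) = 26*9 = 234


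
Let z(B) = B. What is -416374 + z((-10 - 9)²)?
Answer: -416013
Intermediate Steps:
-416374 + z((-10 - 9)²) = -416374 + (-10 - 9)² = -416374 + (-19)² = -416374 + 361 = -416013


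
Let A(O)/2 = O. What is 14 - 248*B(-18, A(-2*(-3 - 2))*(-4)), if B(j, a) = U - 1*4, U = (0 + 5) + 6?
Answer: -1722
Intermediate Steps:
U = 11 (U = 5 + 6 = 11)
A(O) = 2*O
B(j, a) = 7 (B(j, a) = 11 - 1*4 = 11 - 4 = 7)
14 - 248*B(-18, A(-2*(-3 - 2))*(-4)) = 14 - 248*7 = 14 - 1736 = -1722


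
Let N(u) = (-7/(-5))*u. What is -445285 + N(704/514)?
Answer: -572188761/1285 ≈ -4.4528e+5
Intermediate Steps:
N(u) = 7*u/5 (N(u) = (-7*(-1/5))*u = 7*u/5)
-445285 + N(704/514) = -445285 + 7*(704/514)/5 = -445285 + 7*(704*(1/514))/5 = -445285 + (7/5)*(352/257) = -445285 + 2464/1285 = -572188761/1285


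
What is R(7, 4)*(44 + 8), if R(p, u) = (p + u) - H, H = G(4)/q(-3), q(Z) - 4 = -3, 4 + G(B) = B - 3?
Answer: 728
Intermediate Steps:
G(B) = -7 + B (G(B) = -4 + (B - 3) = -4 + (-3 + B) = -7 + B)
q(Z) = 1 (q(Z) = 4 - 3 = 1)
H = -3 (H = (-7 + 4)/1 = -3*1 = -3)
R(p, u) = 3 + p + u (R(p, u) = (p + u) - 1*(-3) = (p + u) + 3 = 3 + p + u)
R(7, 4)*(44 + 8) = (3 + 7 + 4)*(44 + 8) = 14*52 = 728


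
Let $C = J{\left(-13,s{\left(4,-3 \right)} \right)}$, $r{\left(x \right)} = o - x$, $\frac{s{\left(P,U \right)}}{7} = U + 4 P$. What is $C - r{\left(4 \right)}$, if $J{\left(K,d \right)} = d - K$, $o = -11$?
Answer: $119$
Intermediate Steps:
$s{\left(P,U \right)} = 7 U + 28 P$ ($s{\left(P,U \right)} = 7 \left(U + 4 P\right) = 7 U + 28 P$)
$r{\left(x \right)} = -11 - x$
$C = 104$ ($C = \left(7 \left(-3\right) + 28 \cdot 4\right) - -13 = \left(-21 + 112\right) + 13 = 91 + 13 = 104$)
$C - r{\left(4 \right)} = 104 - \left(-11 - 4\right) = 104 - -15 = 104 + 15 = 119$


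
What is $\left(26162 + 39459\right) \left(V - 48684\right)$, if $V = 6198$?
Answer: $-2787973806$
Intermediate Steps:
$\left(26162 + 39459\right) \left(V - 48684\right) = \left(26162 + 39459\right) \left(6198 - 48684\right) = 65621 \left(-42486\right) = -2787973806$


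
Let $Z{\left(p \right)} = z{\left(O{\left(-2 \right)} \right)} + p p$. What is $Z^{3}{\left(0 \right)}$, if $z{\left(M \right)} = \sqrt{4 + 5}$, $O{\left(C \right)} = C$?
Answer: $27$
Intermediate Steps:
$z{\left(M \right)} = 3$ ($z{\left(M \right)} = \sqrt{9} = 3$)
$Z{\left(p \right)} = 3 + p^{2}$ ($Z{\left(p \right)} = 3 + p p = 3 + p^{2}$)
$Z^{3}{\left(0 \right)} = \left(3 + 0^{2}\right)^{3} = \left(3 + 0\right)^{3} = 3^{3} = 27$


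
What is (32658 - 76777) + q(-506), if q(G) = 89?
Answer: -44030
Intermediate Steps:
(32658 - 76777) + q(-506) = (32658 - 76777) + 89 = -44119 + 89 = -44030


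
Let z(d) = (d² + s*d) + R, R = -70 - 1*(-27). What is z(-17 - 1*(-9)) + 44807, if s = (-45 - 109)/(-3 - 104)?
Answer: 4795364/107 ≈ 44817.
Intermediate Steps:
s = 154/107 (s = -154/(-107) = -154*(-1/107) = 154/107 ≈ 1.4393)
R = -43 (R = -70 + 27 = -43)
z(d) = -43 + d² + 154*d/107 (z(d) = (d² + 154*d/107) - 43 = -43 + d² + 154*d/107)
z(-17 - 1*(-9)) + 44807 = (-43 + (-17 - 1*(-9))² + 154*(-17 - 1*(-9))/107) + 44807 = (-43 + (-17 + 9)² + 154*(-17 + 9)/107) + 44807 = (-43 + (-8)² + (154/107)*(-8)) + 44807 = (-43 + 64 - 1232/107) + 44807 = 1015/107 + 44807 = 4795364/107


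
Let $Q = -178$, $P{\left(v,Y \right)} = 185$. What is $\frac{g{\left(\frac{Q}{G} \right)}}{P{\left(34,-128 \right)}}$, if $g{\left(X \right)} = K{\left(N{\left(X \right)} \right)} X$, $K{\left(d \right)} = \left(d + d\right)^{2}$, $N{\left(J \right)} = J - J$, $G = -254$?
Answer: $0$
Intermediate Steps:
$N{\left(J \right)} = 0$
$K{\left(d \right)} = 4 d^{2}$ ($K{\left(d \right)} = \left(2 d\right)^{2} = 4 d^{2}$)
$g{\left(X \right)} = 0$ ($g{\left(X \right)} = 4 \cdot 0^{2} X = 4 \cdot 0 X = 0 X = 0$)
$\frac{g{\left(\frac{Q}{G} \right)}}{P{\left(34,-128 \right)}} = \frac{0}{185} = 0 \cdot \frac{1}{185} = 0$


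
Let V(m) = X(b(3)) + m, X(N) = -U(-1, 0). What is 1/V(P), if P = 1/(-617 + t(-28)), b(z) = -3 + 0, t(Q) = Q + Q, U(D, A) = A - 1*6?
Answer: 673/4037 ≈ 0.16671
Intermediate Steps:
U(D, A) = -6 + A (U(D, A) = A - 6 = -6 + A)
t(Q) = 2*Q
b(z) = -3
P = -1/673 (P = 1/(-617 + 2*(-28)) = 1/(-617 - 56) = 1/(-673) = -1/673 ≈ -0.0014859)
X(N) = 6 (X(N) = -(-6 + 0) = -1*(-6) = 6)
V(m) = 6 + m
1/V(P) = 1/(6 - 1/673) = 1/(4037/673) = 673/4037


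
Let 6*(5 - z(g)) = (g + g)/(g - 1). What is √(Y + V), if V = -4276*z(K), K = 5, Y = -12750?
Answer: I*√291135/3 ≈ 179.86*I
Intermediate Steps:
z(g) = 5 - g/(3*(-1 + g)) (z(g) = 5 - (g + g)/(6*(g - 1)) = 5 - 2*g/(6*(-1 + g)) = 5 - g/(3*(-1 + g)))
V = -58795/3 (V = -4276*(-15 + 14*5)/(3*(-1 + 5)) = -4276*(-15 + 70)/(3*4) = -4276*55/(3*4) = -4276*55/12 = -58795/3 ≈ -19598.)
√(Y + V) = √(-12750 - 58795/3) = √(-97045/3) = I*√291135/3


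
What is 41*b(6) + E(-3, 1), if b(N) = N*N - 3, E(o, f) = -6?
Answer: 1347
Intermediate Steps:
b(N) = -3 + N² (b(N) = N² - 3 = -3 + N²)
41*b(6) + E(-3, 1) = 41*(-3 + 6²) - 6 = 41*(-3 + 36) - 6 = 41*33 - 6 = 1353 - 6 = 1347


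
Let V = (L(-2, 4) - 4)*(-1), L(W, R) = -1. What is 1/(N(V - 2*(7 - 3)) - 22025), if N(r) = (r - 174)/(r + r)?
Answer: -2/43991 ≈ -4.5464e-5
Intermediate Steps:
V = 5 (V = (-1 - 4)*(-1) = -5*(-1) = 5)
N(r) = (-174 + r)/(2*r) (N(r) = (-174 + r)/((2*r)) = (-174 + r)*(1/(2*r)) = (-174 + r)/(2*r))
1/(N(V - 2*(7 - 3)) - 22025) = 1/((-174 + (5 - 2*(7 - 3)))/(2*(5 - 2*(7 - 3))) - 22025) = 1/((-174 + (5 - 2*4))/(2*(5 - 2*4)) - 22025) = 1/((-174 + (5 - 8))/(2*(5 - 8)) - 22025) = 1/((1/2)*(-174 - 3)/(-3) - 22025) = 1/((1/2)*(-1/3)*(-177) - 22025) = 1/(59/2 - 22025) = 1/(-43991/2) = -2/43991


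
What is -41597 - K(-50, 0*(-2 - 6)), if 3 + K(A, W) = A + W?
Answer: -41544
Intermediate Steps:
K(A, W) = -3 + A + W (K(A, W) = -3 + (A + W) = -3 + A + W)
-41597 - K(-50, 0*(-2 - 6)) = -41597 - (-3 - 50 + 0*(-2 - 6)) = -41597 - (-3 - 50 + 0*(-8)) = -41597 - (-3 - 50 + 0) = -41597 - 1*(-53) = -41597 + 53 = -41544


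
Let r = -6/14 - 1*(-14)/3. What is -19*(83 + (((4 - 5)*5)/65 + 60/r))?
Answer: -2134118/1157 ≈ -1844.5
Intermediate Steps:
r = 89/21 (r = -6*1/14 + 14*(1/3) = -3/7 + 14/3 = 89/21 ≈ 4.2381)
-19*(83 + (((4 - 5)*5)/65 + 60/r)) = -19*(83 + (((4 - 5)*5)/65 + 60/(89/21))) = -19*(83 + (-1*5*(1/65) + 60*(21/89))) = -19*(83 + (-5*1/65 + 1260/89)) = -19*(83 + (-1/13 + 1260/89)) = -19*(83 + 16291/1157) = -19*112322/1157 = -2134118/1157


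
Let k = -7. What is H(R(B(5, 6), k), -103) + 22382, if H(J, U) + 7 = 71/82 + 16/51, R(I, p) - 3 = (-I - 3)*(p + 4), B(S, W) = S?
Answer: 93577183/4182 ≈ 22376.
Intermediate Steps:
R(I, p) = 3 + (-3 - I)*(4 + p) (R(I, p) = 3 + (-I - 3)*(p + 4) = 3 + (-3 - I)*(4 + p))
H(J, U) = -24341/4182 (H(J, U) = -7 + (71/82 + 16/51) = -7 + 4933/4182 = -24341/4182)
H(R(B(5, 6), k), -103) + 22382 = -24341/4182 + 22382 = 93577183/4182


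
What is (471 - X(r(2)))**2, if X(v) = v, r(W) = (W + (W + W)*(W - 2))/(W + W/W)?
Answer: 1990921/9 ≈ 2.2121e+5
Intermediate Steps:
r(W) = (W + 2*W*(-2 + W))/(1 + W) (r(W) = (W + (2*W)*(-2 + W))/(W + 1) = (W + 2*W*(-2 + W))/(1 + W))
(471 - X(r(2)))**2 = (471 - 2*(-3 + 2*2)/(1 + 2))**2 = (471 - 2*(-3 + 4)/3)**2 = (471 - 2/3)**2 = (1411/3)**2 = 1990921/9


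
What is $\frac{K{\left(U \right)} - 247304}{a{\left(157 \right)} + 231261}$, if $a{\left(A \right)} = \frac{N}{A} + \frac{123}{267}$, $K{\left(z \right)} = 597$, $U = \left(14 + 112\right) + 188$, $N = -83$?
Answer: $- \frac{3447236911}{3231409003} \approx -1.0668$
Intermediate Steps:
$U = 314$ ($U = 126 + 188 = 314$)
$a{\left(A \right)} = \frac{41}{89} - \frac{83}{A}$ ($a{\left(A \right)} = - \frac{83}{A} + \frac{123}{267} = - \frac{83}{A} + 123 \cdot \frac{1}{267} = - \frac{83}{A} + \frac{41}{89} = \frac{41}{89} - \frac{83}{A}$)
$\frac{K{\left(U \right)} - 247304}{a{\left(157 \right)} + 231261} = \frac{597 - 247304}{\left(\frac{41}{89} - \frac{83}{157}\right) + 231261} = - \frac{246707}{\left(\frac{41}{89} - \frac{83}{157}\right) + 231261} = - \frac{246707}{- \frac{950}{13973} + 231261} = - \frac{246707}{\frac{3231409003}{13973}} = \left(-246707\right) \frac{13973}{3231409003} = - \frac{3447236911}{3231409003}$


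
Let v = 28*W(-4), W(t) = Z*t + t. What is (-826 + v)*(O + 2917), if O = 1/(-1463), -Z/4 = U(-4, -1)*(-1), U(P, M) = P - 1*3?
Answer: 1340016980/209 ≈ 6.4116e+6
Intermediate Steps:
U(P, M) = -3 + P (U(P, M) = P - 3 = -3 + P)
Z = -28 (Z = -4*(-3 - 4)*(-1) = -(-28)*(-1) = -4*7 = -28)
W(t) = -27*t (W(t) = -28*t + t = -27*t)
O = -1/1463 ≈ -0.00068353
v = 3024 (v = 28*(-27*(-4)) = 28*108 = 3024)
(-826 + v)*(O + 2917) = (-826 + 3024)*(-1/1463 + 2917) = 2198*(4267570/1463) = 1340016980/209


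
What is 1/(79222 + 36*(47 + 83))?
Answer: 1/83902 ≈ 1.1919e-5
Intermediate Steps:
1/(79222 + 36*(47 + 83)) = 1/(79222 + 36*130) = 1/(79222 + 4680) = 1/83902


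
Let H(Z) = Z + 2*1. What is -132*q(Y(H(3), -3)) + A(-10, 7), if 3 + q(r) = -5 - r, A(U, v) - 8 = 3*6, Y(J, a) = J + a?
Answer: 1346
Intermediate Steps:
H(Z) = 2 + Z (H(Z) = Z + 2 = 2 + Z)
A(U, v) = 26 (A(U, v) = 8 + 3*6 = 8 + 18 = 26)
q(r) = -8 - r (q(r) = -3 + (-5 - r) = -8 - r)
-132*q(Y(H(3), -3)) + A(-10, 7) = -132*(-8 - ((2 + 3) - 3)) + 26 = -132*(-8 - (5 - 3)) + 26 = -132*(-8 - 1*2) + 26 = -132*(-8 - 2) + 26 = -132*(-10) + 26 = 1320 + 26 = 1346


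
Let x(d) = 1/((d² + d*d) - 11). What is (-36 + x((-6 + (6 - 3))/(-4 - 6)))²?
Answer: 381264676/292681 ≈ 1302.7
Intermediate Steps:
x(d) = 1/(-11 + 2*d²) (x(d) = 1/((d² + d²) - 11) = 1/(2*d² - 11) = 1/(-11 + 2*d²))
(-36 + x((-6 + (6 - 3))/(-4 - 6)))² = (-36 + 1/(-11 + 2*((-6 + (6 - 3))/(-4 - 6))²))² = (-36 + 1/(-11 + 2*((-6 + 3)/(-10))²))² = (-36 + 1/(-11 + 2*(-3*(-⅒))²))² = (-36 + 1/(-11 + 2*(3/10)²))² = (-36 + 1/(-11 + 2*(9/100)))² = (-36 + 1/(-11 + 9/50))² = (-36 + 1/(-541/50))² = (-36 - 50/541)² = (-19526/541)² = 381264676/292681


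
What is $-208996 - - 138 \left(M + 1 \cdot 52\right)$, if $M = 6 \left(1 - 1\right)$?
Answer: $-201820$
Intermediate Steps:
$M = 0$ ($M = 6 \cdot 0 = 0$)
$-208996 - - 138 \left(M + 1 \cdot 52\right) = -208996 - - 138 \left(0 + 1 \cdot 52\right) = -208996 - - 138 \left(0 + 52\right) = -208996 - \left(-138\right) 52 = -208996 - -7176 = -208996 + 7176 = -201820$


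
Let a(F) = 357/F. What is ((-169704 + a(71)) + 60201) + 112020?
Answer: 179064/71 ≈ 2522.0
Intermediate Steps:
((-169704 + a(71)) + 60201) + 112020 = ((-169704 + 357/71) + 60201) + 112020 = (-12048627/71 + 60201) + 112020 = -7774356/71 + 112020 = 179064/71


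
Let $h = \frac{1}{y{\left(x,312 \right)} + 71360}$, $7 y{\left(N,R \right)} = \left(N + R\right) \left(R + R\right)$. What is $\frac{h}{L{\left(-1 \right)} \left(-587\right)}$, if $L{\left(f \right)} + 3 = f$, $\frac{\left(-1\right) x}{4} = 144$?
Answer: $\frac{7}{786072832} \approx 8.905 \cdot 10^{-9}$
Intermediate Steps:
$x = -576$ ($x = \left(-4\right) 144 = -576$)
$y{\left(N,R \right)} = \frac{2 R \left(N + R\right)}{7}$ ($y{\left(N,R \right)} = \frac{\left(N + R\right) \left(R + R\right)}{7} = \frac{\left(N + R\right) 2 R}{7} = \frac{2 R \left(N + R\right)}{7}$)
$L{\left(f \right)} = -3 + f$
$h = \frac{7}{334784}$ ($h = \frac{1}{\frac{2}{7} \cdot 312 \left(-576 + 312\right) + 71360} = \frac{1}{\frac{2}{7} \cdot 312 \left(-264\right) + 71360} = \frac{1}{- \frac{164736}{7} + 71360} = \frac{1}{\frac{334784}{7}} = \frac{7}{334784} \approx 2.0909 \cdot 10^{-5}$)
$\frac{h}{L{\left(-1 \right)} \left(-587\right)} = \frac{7}{334784 \left(-3 - 1\right) \left(-587\right)} = \frac{7}{334784 \left(\left(-4\right) \left(-587\right)\right)} = \frac{7}{334784 \cdot 2348} = \frac{7}{334784} \cdot \frac{1}{2348} = \frac{7}{786072832}$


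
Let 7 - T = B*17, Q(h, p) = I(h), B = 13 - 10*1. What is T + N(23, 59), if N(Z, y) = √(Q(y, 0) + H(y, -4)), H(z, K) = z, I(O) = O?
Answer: -44 + √118 ≈ -33.137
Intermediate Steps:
B = 3 (B = 13 - 10 = 3)
Q(h, p) = h
N(Z, y) = √2*√y (N(Z, y) = √(y + y) = √(2*y) = √2*√y)
T = -44 (T = 7 - 3*17 = 7 - 1*51 = 7 - 51 = -44)
T + N(23, 59) = -44 + √2*√59 = -44 + √118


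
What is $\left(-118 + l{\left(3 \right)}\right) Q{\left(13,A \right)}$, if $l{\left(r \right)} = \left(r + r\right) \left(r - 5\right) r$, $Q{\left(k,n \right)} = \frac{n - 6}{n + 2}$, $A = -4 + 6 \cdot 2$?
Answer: $- \frac{154}{5} \approx -30.8$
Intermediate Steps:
$A = 8$ ($A = -4 + 12 = 8$)
$Q{\left(k,n \right)} = \frac{-6 + n}{2 + n}$
$l{\left(r \right)} = 2 r^{2} \left(-5 + r\right)$ ($l{\left(r \right)} = 2 r \left(-5 + r\right) r = 2 r^{2} \left(-5 + r\right)$)
$\left(-118 + l{\left(3 \right)}\right) Q{\left(13,A \right)} = \left(-118 + 2 \cdot 3^{2} \left(-5 + 3\right)\right) \frac{-6 + 8}{2 + 8} = \left(-118 + 2 \cdot 9 \left(-2\right)\right) \frac{1}{10} \cdot 2 = \left(-118 - 36\right) \frac{1}{10} \cdot 2 = \left(-154\right) \frac{1}{5} = - \frac{154}{5}$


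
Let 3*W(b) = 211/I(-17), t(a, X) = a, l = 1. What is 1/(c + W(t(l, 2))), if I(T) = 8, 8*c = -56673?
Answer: -3/21226 ≈ -0.00014134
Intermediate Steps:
c = -56673/8 (c = (⅛)*(-56673) = -56673/8 ≈ -7084.1)
W(b) = 211/24 (W(b) = (211/8)/3 = (211*(⅛))/3 = (⅓)*(211/8) = 211/24)
1/(c + W(t(l, 2))) = 1/(-56673/8 + 211/24) = 1/(-21226/3) = -3/21226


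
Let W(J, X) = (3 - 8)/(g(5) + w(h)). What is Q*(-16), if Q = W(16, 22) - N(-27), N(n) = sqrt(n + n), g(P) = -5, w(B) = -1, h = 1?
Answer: -40/3 + 48*I*sqrt(6) ≈ -13.333 + 117.58*I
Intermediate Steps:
W(J, X) = 5/6 (W(J, X) = (3 - 8)/(-5 - 1) = -5/(-6) = -5*(-1/6) = 5/6)
N(n) = sqrt(2)*sqrt(n) (N(n) = sqrt(2*n) = sqrt(2)*sqrt(n))
Q = 5/6 - 3*I*sqrt(6) (Q = 5/6 - sqrt(2)*sqrt(-27) = 5/6 - sqrt(2)*3*I*sqrt(3) = 5/6 - 3*I*sqrt(6) ≈ 0.83333 - 7.3485*I)
Q*(-16) = (5/6 - 3*I*sqrt(6))*(-16) = -40/3 + 48*I*sqrt(6)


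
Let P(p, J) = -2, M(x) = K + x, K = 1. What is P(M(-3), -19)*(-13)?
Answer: 26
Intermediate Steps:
M(x) = 1 + x
P(M(-3), -19)*(-13) = -2*(-13) = 26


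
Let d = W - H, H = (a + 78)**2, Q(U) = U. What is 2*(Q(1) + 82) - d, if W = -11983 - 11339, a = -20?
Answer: 26852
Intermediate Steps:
W = -23322
H = 3364 (H = (-20 + 78)**2 = 58**2 = 3364)
d = -26686 (d = -23322 - 1*3364 = -23322 - 3364 = -26686)
2*(Q(1) + 82) - d = 2*(1 + 82) - 1*(-26686) = 2*83 + 26686 = 166 + 26686 = 26852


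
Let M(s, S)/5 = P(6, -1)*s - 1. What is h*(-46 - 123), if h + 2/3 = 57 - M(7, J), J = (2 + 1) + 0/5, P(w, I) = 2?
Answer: 4394/3 ≈ 1464.7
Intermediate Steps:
J = 3 (J = 3 + 0*(⅕) = 3 + 0 = 3)
M(s, S) = -5 + 10*s (M(s, S) = 5*(2*s - 1) = 5*(-1 + 2*s) = -5 + 10*s)
h = -26/3 (h = -⅔ + (57 - (-5 + 10*7)) = -⅔ + (57 - (-5 + 70)) = -⅔ + (57 - 1*65) = -⅔ + (57 - 65) = -⅔ - 8 = -26/3 ≈ -8.6667)
h*(-46 - 123) = -26*(-46 - 123)/3 = -26/3*(-169) = 4394/3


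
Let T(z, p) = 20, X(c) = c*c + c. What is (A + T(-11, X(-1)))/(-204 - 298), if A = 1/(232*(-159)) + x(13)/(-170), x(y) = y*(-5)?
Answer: -12781675/314802192 ≈ -0.040602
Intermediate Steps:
X(c) = c + c**2 (X(c) = c**2 + c = c + c**2)
x(y) = -5*y
A = 239755/627096 (A = 1/(232*(-159)) - 5*13/(-170) = (1/232)*(-1/159) - 65*(-1/170) = -1/36888 + 13/34 = 239755/627096 ≈ 0.38233)
(A + T(-11, X(-1)))/(-204 - 298) = (239755/627096 + 20)/(-204 - 298) = (12781675/627096)/(-502) = (12781675/627096)*(-1/502) = -12781675/314802192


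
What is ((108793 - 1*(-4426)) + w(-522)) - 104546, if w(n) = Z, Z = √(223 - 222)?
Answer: 8674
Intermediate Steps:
Z = 1 (Z = √1 = 1)
w(n) = 1
((108793 - 1*(-4426)) + w(-522)) - 104546 = ((108793 - 1*(-4426)) + 1) - 104546 = ((108793 + 4426) + 1) - 104546 = (113219 + 1) - 104546 = 113220 - 104546 = 8674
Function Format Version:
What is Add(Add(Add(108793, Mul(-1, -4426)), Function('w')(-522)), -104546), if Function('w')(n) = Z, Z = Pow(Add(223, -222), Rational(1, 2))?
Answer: 8674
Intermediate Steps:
Z = 1 (Z = Pow(1, Rational(1, 2)) = 1)
Function('w')(n) = 1
Add(Add(Add(108793, Mul(-1, -4426)), Function('w')(-522)), -104546) = Add(Add(Add(108793, Mul(-1, -4426)), 1), -104546) = Add(Add(Add(108793, 4426), 1), -104546) = Add(Add(113219, 1), -104546) = Add(113220, -104546) = 8674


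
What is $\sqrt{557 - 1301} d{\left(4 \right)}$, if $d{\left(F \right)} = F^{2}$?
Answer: $32 i \sqrt{186} \approx 436.42 i$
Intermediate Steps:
$\sqrt{557 - 1301} d{\left(4 \right)} = \sqrt{557 - 1301} \cdot 4^{2} = \sqrt{-744} \cdot 16 = 2 i \sqrt{186} \cdot 16 = 32 i \sqrt{186}$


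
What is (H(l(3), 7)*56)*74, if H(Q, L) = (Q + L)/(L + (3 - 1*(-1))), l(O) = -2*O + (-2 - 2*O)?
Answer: -29008/11 ≈ -2637.1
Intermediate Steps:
l(O) = -2 - 4*O
H(Q, L) = (L + Q)/(4 + L) (H(Q, L) = (L + Q)/(L + (3 + 1)) = (L + Q)/(L + 4) = (L + Q)/(4 + L))
(H(l(3), 7)*56)*74 = (((7 + (-2 - 4*3))/(4 + 7))*56)*74 = (((7 + (-2 - 12))/11)*56)*74 = (((7 - 14)/11)*56)*74 = (((1/11)*(-7))*56)*74 = -7/11*56*74 = -392/11*74 = -29008/11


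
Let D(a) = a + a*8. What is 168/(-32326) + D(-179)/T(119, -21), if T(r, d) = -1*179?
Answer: 20769/2309 ≈ 8.9948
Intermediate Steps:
D(a) = 9*a (D(a) = a + 8*a = 9*a)
T(r, d) = -179
168/(-32326) + D(-179)/T(119, -21) = 168/(-32326) + (9*(-179))/(-179) = 168*(-1/32326) - 1611*(-1/179) = -12/2309 + 9 = 20769/2309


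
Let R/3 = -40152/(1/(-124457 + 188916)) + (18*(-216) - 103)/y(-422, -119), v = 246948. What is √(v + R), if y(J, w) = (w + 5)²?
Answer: I*√100903885734549/114 ≈ 88115.0*I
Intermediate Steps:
y(J, w) = (5 + w)²
R = -33635698356919/4332 (R = 3*(-40152/(1/(-124457 + 188916)) + (18*(-216) - 103)/((5 - 119)²)) = 3*(-40152/(1/64459) + (-3888 - 103)/((-114)²)) = 3*(-40152/1/64459 - 3991/12996) = 3*(-40152*64459 - 3991*1/12996) = 3*(-2588157768 - 3991/12996) = 3*(-33635698356919/12996) = -33635698356919/4332 ≈ -7.7645e+9)
√(v + R) = √(246948 - 33635698356919/4332) = √(-33634628578183/4332) = I*√100903885734549/114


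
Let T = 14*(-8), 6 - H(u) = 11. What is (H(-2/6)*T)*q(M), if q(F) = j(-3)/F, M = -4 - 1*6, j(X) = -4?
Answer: 224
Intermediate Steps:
H(u) = -5 (H(u) = 6 - 1*11 = 6 - 11 = -5)
T = -112
M = -10 (M = -4 - 6 = -10)
q(F) = -4/F
(H(-2/6)*T)*q(M) = (-5*(-112))*(-4/(-10)) = 560*(-4*(-1/10)) = 560*(2/5) = 224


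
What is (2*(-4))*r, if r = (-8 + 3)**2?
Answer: -200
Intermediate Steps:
r = 25 (r = (-5)**2 = 25)
(2*(-4))*r = (2*(-4))*25 = -8*25 = -200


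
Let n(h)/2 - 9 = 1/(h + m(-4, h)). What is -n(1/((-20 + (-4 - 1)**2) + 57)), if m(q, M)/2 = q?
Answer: -8786/495 ≈ -17.749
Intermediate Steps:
m(q, M) = 2*q
n(h) = 18 + 2/(-8 + h) (n(h) = 18 + 2/(h + 2*(-4)) = 18 + 2/(h - 8) = 18 + 2/(-8 + h))
-n(1/((-20 + (-4 - 1)**2) + 57)) = -2*(-71 + 9/((-20 + (-4 - 1)**2) + 57))/(-8 + 1/((-20 + (-4 - 1)**2) + 57)) = -2*(-71 + 9/((-20 + (-5)**2) + 57))/(-8 + 1/((-20 + (-5)**2) + 57)) = -2*(-71 + 9/((-20 + 25) + 57))/(-8 + 1/((-20 + 25) + 57)) = -2*(-71 + 9/(5 + 57))/(-8 + 1/(5 + 57)) = -2*(-71 + 9/62)/(-8 + 1/62) = -2*(-71 + 9*(1/62))/(-8 + 1/62) = -2*(-71 + 9/62)/(-495/62) = -2*(-62)*(-4393)/(495*62) = -1*8786/495 = -8786/495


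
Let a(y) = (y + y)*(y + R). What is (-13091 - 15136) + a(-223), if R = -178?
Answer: 150619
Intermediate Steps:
a(y) = 2*y*(-178 + y) (a(y) = (y + y)*(y - 178) = (2*y)*(-178 + y) = 2*y*(-178 + y))
(-13091 - 15136) + a(-223) = (-13091 - 15136) + 2*(-223)*(-178 - 223) = -28227 + 2*(-223)*(-401) = -28227 + 178846 = 150619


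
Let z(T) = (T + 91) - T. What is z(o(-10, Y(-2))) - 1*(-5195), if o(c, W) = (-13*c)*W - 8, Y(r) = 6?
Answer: 5286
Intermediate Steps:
o(c, W) = -8 - 13*W*c (o(c, W) = -13*W*c - 8 = -8 - 13*W*c)
z(T) = 91 (z(T) = (91 + T) - T = 91)
z(o(-10, Y(-2))) - 1*(-5195) = 91 - 1*(-5195) = 91 + 5195 = 5286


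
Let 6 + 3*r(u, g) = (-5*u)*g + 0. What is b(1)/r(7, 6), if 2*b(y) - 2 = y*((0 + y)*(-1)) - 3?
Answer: 1/72 ≈ 0.013889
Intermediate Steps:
b(y) = -½ - y²/2 (b(y) = 1 + (y*((0 + y)*(-1)) - 3)/2 = 1 + (y*(y*(-1)) - 3)/2 = 1 + (y*(-y) - 3)/2 = 1 + (-y² - 3)/2 = 1 + (-3 - y²)/2 = 1 + (-3/2 - y²/2) = -½ - y²/2)
r(u, g) = -2 - 5*g*u/3 (r(u, g) = -2 + ((-5*u)*g + 0)/3 = -2 + (-5*g*u + 0)/3 = -2 + (-5*g*u)/3 = -2 - 5*g*u/3)
b(1)/r(7, 6) = (-½ - ½*1²)/(-2 - 5/3*6*7) = (-½ - ½*1)/(-2 - 70) = (-½ - ½)/(-72) = -1/72*(-1) = 1/72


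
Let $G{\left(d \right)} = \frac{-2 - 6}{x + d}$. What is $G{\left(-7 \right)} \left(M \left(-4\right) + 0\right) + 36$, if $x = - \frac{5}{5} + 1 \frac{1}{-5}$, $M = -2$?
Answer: $\frac{1796}{41} \approx 43.805$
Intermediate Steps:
$x = - \frac{6}{5}$ ($x = \left(-5\right) \frac{1}{5} + 1 \left(- \frac{1}{5}\right) = -1 - \frac{1}{5} = - \frac{6}{5} \approx -1.2$)
$G{\left(d \right)} = - \frac{8}{- \frac{6}{5} + d}$ ($G{\left(d \right)} = \frac{-2 - 6}{- \frac{6}{5} + d} = - \frac{8}{- \frac{6}{5} + d}$)
$G{\left(-7 \right)} \left(M \left(-4\right) + 0\right) + 36 = - \frac{40}{-6 + 5 \left(-7\right)} \left(\left(-2\right) \left(-4\right) + 0\right) + 36 = - \frac{40}{-6 - 35} \left(8 + 0\right) + 36 = - \frac{40}{-41} \cdot 8 + 36 = \left(-40\right) \left(- \frac{1}{41}\right) 8 + 36 = \frac{40}{41} \cdot 8 + 36 = \frac{320}{41} + 36 = \frac{1796}{41}$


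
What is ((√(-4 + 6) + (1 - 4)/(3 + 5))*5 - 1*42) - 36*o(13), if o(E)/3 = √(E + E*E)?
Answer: -351/8 - 108*√182 + 5*√2 ≈ -1493.8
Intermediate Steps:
o(E) = 3*√(E + E²) (o(E) = 3*√(E + E*E) = 3*√(E + E²))
((√(-4 + 6) + (1 - 4)/(3 + 5))*5 - 1*42) - 36*o(13) = ((√(-4 + 6) + (1 - 4)/(3 + 5))*5 - 1*42) - 108*√(13*(1 + 13)) = ((√2 - 3/8)*5 - 42) - 108*√(13*14) = ((√2 - 3*⅛)*5 - 42) - 108*√182 = ((√2 - 3/8)*5 - 42) - 108*√182 = ((-3/8 + √2)*5 - 42) - 108*√182 = ((-15/8 + 5*√2) - 42) - 108*√182 = (-351/8 + 5*√2) - 108*√182 = -351/8 - 108*√182 + 5*√2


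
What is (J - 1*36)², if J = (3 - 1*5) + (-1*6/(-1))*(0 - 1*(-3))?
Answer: 400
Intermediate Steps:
J = 16 (J = (3 - 5) + (-6*(-1))*(0 + 3) = -2 + 6*3 = -2 + 18 = 16)
(J - 1*36)² = (16 - 1*36)² = (16 - 36)² = (-20)² = 400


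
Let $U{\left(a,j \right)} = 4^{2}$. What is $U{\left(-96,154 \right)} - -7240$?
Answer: $7256$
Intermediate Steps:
$U{\left(a,j \right)} = 16$
$U{\left(-96,154 \right)} - -7240 = 16 - -7240 = 16 + 7240 = 7256$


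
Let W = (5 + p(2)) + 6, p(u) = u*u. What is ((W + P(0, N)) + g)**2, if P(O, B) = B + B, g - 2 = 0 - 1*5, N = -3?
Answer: 36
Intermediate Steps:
p(u) = u**2
g = -3 (g = 2 + (0 - 1*5) = 2 + (0 - 5) = 2 - 5 = -3)
W = 15 (W = (5 + 2**2) + 6 = (5 + 4) + 6 = 9 + 6 = 15)
P(O, B) = 2*B
((W + P(0, N)) + g)**2 = ((15 + 2*(-3)) - 3)**2 = ((15 - 6) - 3)**2 = (9 - 3)**2 = 6**2 = 36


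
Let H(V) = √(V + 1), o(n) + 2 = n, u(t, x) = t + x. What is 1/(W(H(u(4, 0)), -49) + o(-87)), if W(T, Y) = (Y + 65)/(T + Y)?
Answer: -53507/4779631 + 4*√5/4779631 ≈ -0.011193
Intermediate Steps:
o(n) = -2 + n
H(V) = √(1 + V)
W(T, Y) = (65 + Y)/(T + Y)
1/(W(H(u(4, 0)), -49) + o(-87)) = 1/((65 - 49)/(√(1 + (4 + 0)) - 49) + (-2 - 87)) = 1/(16/(√(1 + 4) - 49) - 89) = 1/(16/(√5 - 49) - 89) = 1/(16/(-49 + √5) - 89) = 1/(-89 + 16/(-49 + √5))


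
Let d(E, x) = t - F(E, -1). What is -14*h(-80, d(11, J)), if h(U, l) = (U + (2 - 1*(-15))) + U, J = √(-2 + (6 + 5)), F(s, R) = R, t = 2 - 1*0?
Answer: 2002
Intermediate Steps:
t = 2 (t = 2 + 0 = 2)
J = 3 (J = √(-2 + 11) = √9 = 3)
d(E, x) = 3 (d(E, x) = 2 - 1*(-1) = 2 + 1 = 3)
h(U, l) = 17 + 2*U (h(U, l) = (U + (2 + 15)) + U = (U + 17) + U = (17 + U) + U = 17 + 2*U)
-14*h(-80, d(11, J)) = -14*(17 + 2*(-80)) = -14*(17 - 160) = -14*(-143) = 2002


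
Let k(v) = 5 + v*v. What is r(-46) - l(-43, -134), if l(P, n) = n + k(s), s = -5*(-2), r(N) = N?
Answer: -17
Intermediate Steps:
s = 10
k(v) = 5 + v²
l(P, n) = 105 + n (l(P, n) = n + (5 + 10²) = n + (5 + 100) = n + 105 = 105 + n)
r(-46) - l(-43, -134) = -46 - (105 - 134) = -46 - 1*(-29) = -46 + 29 = -17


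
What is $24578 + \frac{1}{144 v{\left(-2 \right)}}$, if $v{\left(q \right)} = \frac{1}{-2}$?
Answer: $\frac{1769615}{72} \approx 24578.0$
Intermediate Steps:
$v{\left(q \right)} = - \frac{1}{2}$
$24578 + \frac{1}{144 v{\left(-2 \right)}} = 24578 + \frac{1}{144 \left(- \frac{1}{2}\right)} = 24578 + \frac{1}{-72} = 24578 - \frac{1}{72} = \frac{1769615}{72}$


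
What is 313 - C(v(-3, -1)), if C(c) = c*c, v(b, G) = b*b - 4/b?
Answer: 1856/9 ≈ 206.22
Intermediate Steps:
v(b, G) = b**2 - 4/b
C(c) = c**2
313 - C(v(-3, -1)) = 313 - ((-4 + (-3)**3)/(-3))**2 = 313 - (-(-4 - 27)/3)**2 = 313 - (-1/3*(-31))**2 = 313 - (31/3)**2 = 313 - 1*961/9 = 313 - 961/9 = 1856/9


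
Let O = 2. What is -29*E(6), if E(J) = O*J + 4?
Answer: -464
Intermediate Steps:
E(J) = 4 + 2*J (E(J) = 2*J + 4 = 4 + 2*J)
-29*E(6) = -29*(4 + 2*6) = -29*(4 + 12) = -29*16 = -464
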